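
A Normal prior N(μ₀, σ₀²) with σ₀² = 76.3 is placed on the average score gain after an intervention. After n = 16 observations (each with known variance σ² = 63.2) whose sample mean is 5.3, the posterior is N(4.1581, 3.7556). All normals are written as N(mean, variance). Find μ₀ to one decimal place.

The posterior mean is a precision-weighted average: μ_n = (τ₀μ₀ + τ_data·x̄)/(τ₀+τ_data), with τ₀=1/σ₀² and τ_data=n/σ².
Here τ₀ = 1/76.3 = 0.013106 and τ_data = 16/63.2 = 0.253165, so τ_n = 0.266271.
Rearranging for μ₀: μ₀ = (μ_n·τ_n − τ_data·x̄)/τ₀ = (4.1581·0.266271 − 0.253165·5.3) / 0.013106 = -0.234593/0.013106 ≈ -17.9.

μ₀ = -17.9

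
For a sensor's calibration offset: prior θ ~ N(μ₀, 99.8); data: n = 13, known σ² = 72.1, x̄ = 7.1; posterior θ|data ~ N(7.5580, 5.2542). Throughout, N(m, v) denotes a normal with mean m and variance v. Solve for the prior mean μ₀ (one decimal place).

The posterior mean is a precision-weighted average: μ_n = (τ₀μ₀ + τ_data·x̄)/(τ₀+τ_data), with τ₀=1/σ₀² and τ_data=n/σ².
Here τ₀ = 1/99.8 = 0.010020 and τ_data = 13/72.1 = 0.180305, so τ_n = 0.190325.
Rearranging for μ₀: μ₀ = (μ_n·τ_n − τ_data·x̄)/τ₀ = (7.5580·0.190325 − 0.180305·7.1) / 0.010020 = 0.158311/0.010020 ≈ 15.8.

μ₀ = 15.8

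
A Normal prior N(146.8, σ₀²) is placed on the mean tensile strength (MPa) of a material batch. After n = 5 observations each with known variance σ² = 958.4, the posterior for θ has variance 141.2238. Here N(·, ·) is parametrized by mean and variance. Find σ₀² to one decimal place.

For the Normal–Normal model with known σ², precisions add: τ_n = τ₀ + n/σ².
So 1/σ₀² = 1/141.2238 − 5/958.4 = 0.007081 − 0.005217 = 0.001864.
Hence σ₀² = 1/0.001864 ≈ 536.5.

σ₀² = 536.5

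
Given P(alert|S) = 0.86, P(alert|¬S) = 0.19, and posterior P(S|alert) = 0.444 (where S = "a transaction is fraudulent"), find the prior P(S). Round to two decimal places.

P(S) = 0.15

In odds form, posterior odds = prior odds × likelihood ratio, so prior odds = posterior odds ÷ LR.
Posterior odds = 0.444/(1−0.444) = 0.7986. LR = 0.86/0.19 = 4.5263.
Prior odds = 0.7986/4.5263 = 0.1764, so P(S) = 0.1764/(1+0.1764) ≈ 0.15.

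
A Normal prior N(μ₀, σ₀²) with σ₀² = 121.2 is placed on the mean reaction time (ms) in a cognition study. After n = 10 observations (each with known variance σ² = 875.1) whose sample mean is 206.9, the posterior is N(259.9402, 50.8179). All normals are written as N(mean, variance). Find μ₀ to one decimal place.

The posterior mean is a precision-weighted average: μ_n = (τ₀μ₀ + τ_data·x̄)/(τ₀+τ_data), with τ₀=1/σ₀² and τ_data=n/σ².
Here τ₀ = 1/121.2 = 0.008251 and τ_data = 10/875.1 = 0.011427, so τ_n = 0.019678.
Rearranging for μ₀: μ₀ = (μ_n·τ_n − τ_data·x̄)/τ₀ = (259.9402·0.019678 − 0.011427·206.9) / 0.008251 = 2.750857/0.008251 ≈ 333.4.

μ₀ = 333.4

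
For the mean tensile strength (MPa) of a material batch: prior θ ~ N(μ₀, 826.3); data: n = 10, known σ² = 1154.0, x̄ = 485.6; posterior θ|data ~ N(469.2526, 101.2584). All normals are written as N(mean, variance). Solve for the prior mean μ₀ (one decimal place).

μ₀ = 352.2

The posterior mean is a precision-weighted average: μ_n = (τ₀μ₀ + τ_data·x̄)/(τ₀+τ_data), with τ₀=1/σ₀² and τ_data=n/σ².
Here τ₀ = 1/826.3 = 0.001210 and τ_data = 10/1154.0 = 0.008666, so τ_n = 0.009876.
Rearranging for μ₀: μ₀ = (μ_n·τ_n − τ_data·x̄)/τ₀ = (469.2526·0.009876 − 0.008666·485.6) / 0.001210 = 0.426129/0.001210 ≈ 352.2.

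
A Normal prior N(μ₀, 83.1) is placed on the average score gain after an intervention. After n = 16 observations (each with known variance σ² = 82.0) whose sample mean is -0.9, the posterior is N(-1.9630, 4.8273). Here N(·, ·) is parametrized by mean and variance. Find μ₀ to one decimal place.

With known observation variance, the Normal–Normal posterior has precision τ_n = τ₀ + n/σ² and mean μ_n = (τ₀μ₀ + (n/σ²)x̄)/τ_n.
Here τ₀ = 1/83.1 = 0.012034 and τ_data = 16/82.0 = 0.195122, so τ_n = 0.207156.
Rearranging for μ₀: μ₀ = (μ_n·τ_n − τ_data·x̄)/τ₀ = (-1.9630·0.207156 − 0.195122·-0.9) / 0.012034 = -0.231037/0.012034 ≈ -19.2.

μ₀ = -19.2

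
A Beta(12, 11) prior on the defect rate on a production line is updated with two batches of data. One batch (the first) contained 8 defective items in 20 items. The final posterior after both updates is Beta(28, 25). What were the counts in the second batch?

8 defective items and 2 good items

Because Beta–binomial updating is additive in the counts, the combined data contributed (α_post−α_prior, β_post−β_prior) successes and failures.
Total across both batches: 28−12=16 defective items, 25−11=14 good items.
Subtract the first batch: 16−8=8 defective items and 14−12=2 good items.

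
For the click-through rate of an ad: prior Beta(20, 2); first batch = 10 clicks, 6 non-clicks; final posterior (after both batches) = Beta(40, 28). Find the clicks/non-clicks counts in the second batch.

Sequential conjugate updates are equivalent to a single update on the pooled data, so total successes = posterior α − prior α and total failures = posterior β − prior β.
Total across both batches: 40−20=20 clicks, 28−2=26 non-clicks.
Subtract the first batch: 20−10=10 clicks and 26−6=20 non-clicks.

10 clicks and 20 non-clicks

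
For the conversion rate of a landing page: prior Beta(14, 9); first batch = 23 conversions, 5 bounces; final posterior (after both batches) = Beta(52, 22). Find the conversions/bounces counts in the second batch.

Sequential conjugate updates are equivalent to a single update on the pooled data, so total successes = posterior α − prior α and total failures = posterior β − prior β.
Total across both batches: 52−14=38 conversions, 22−9=13 bounces.
Subtract the first batch: 38−23=15 conversions and 13−5=8 bounces.

15 conversions and 8 bounces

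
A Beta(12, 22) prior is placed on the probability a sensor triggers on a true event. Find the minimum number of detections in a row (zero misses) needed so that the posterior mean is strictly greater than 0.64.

k = 28

After k detections and 0 misses the posterior is Beta(12+k, 22), with mean (12+k)/(12+22+k).
Set (12+k)/(34+k) > 0.64 and solve: k > (0.64·34 − 12)/(1 − 0.64) = 27.111.
The smallest integer exceeding 27.111 is 28.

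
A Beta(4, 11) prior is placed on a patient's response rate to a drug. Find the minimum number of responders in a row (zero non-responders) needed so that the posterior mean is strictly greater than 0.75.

After k responders and 0 non-responders the posterior is Beta(4+k, 11), with mean (4+k)/(4+11+k).
Set (4+k)/(15+k) > 0.75 and solve: k > (0.75·15 − 4)/(1 − 0.75) = 29.000.
The smallest integer exceeding 29.000 is 30.

k = 30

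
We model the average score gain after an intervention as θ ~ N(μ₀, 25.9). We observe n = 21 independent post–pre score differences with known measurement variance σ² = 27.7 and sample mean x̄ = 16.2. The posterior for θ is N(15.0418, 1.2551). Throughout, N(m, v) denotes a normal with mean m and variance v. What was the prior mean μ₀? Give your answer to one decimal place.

With known observation variance, the Normal–Normal posterior has precision τ_n = τ₀ + n/σ² and mean μ_n = (τ₀μ₀ + (n/σ²)x̄)/τ_n.
Here τ₀ = 1/25.9 = 0.038610 and τ_data = 21/27.7 = 0.758123, so τ_n = 0.796733.
Rearranging for μ₀: μ₀ = (μ_n·τ_n − τ_data·x̄)/τ₀ = (15.0418·0.796733 − 0.758123·16.2) / 0.038610 = -0.297294/0.038610 ≈ -7.7.

μ₀ = -7.7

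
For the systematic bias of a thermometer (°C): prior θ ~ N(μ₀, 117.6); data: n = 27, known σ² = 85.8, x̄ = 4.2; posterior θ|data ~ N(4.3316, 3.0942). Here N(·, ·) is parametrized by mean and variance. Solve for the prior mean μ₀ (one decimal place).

The posterior mean is a precision-weighted average: μ_n = (τ₀μ₀ + τ_data·x̄)/(τ₀+τ_data), with τ₀=1/σ₀² and τ_data=n/σ².
Here τ₀ = 1/117.6 = 0.008503 and τ_data = 27/85.8 = 0.314685, so τ_n = 0.323188.
Rearranging for μ₀: μ₀ = (μ_n·τ_n − τ_data·x̄)/τ₀ = (4.3316·0.323188 − 0.314685·4.2) / 0.008503 = 0.078244/0.008503 ≈ 9.2.

μ₀ = 9.2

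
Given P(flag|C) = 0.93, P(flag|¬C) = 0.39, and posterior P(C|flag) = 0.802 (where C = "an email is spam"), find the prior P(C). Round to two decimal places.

P(C) = 0.63

Bayes' rule in odds form gives O(C|E) = O(C)·[P(E|C)/P(E|¬C)], hence O(C) = O(C|E)/LR.
Posterior odds = 0.802/(1−0.802) = 4.0505. LR = 0.93/0.39 = 2.3846.
Prior odds = 4.0505/2.3846 = 1.6986, so P(C) = 1.6986/(1+1.6986) ≈ 0.63.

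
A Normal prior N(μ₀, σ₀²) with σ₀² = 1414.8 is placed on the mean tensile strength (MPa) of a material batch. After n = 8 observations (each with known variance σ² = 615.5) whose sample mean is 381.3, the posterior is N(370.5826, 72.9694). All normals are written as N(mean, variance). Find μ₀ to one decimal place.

μ₀ = 173.5

With known observation variance, the Normal–Normal posterior has precision τ_n = τ₀ + n/σ² and mean μ_n = (τ₀μ₀ + (n/σ²)x̄)/τ_n.
Here τ₀ = 1/1414.8 = 0.000707 and τ_data = 8/615.5 = 0.012998, so τ_n = 0.013705.
Rearranging for μ₀: μ₀ = (μ_n·τ_n − τ_data·x̄)/τ₀ = (370.5826·0.013705 − 0.012998·381.3) / 0.000707 = 0.122697/0.000707 ≈ 173.5.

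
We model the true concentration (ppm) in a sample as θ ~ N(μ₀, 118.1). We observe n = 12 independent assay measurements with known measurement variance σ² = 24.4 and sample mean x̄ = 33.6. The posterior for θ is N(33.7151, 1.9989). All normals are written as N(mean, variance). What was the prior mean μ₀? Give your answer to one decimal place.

With known observation variance, the Normal–Normal posterior has precision τ_n = τ₀ + n/σ² and mean μ_n = (τ₀μ₀ + (n/σ²)x̄)/τ_n.
Here τ₀ = 1/118.1 = 0.008467 and τ_data = 12/24.4 = 0.491803, so τ_n = 0.500270.
Rearranging for μ₀: μ₀ = (μ_n·τ_n − τ_data·x̄)/τ₀ = (33.7151·0.500270 − 0.491803·33.6) / 0.008467 = 0.342072/0.008467 ≈ 40.4.

μ₀ = 40.4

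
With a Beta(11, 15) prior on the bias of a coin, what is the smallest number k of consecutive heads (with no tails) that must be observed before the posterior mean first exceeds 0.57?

k = 9

After k heads and 0 tails the posterior is Beta(11+k, 15), with mean (11+k)/(11+15+k).
Set (11+k)/(26+k) > 0.57 and solve: k > (0.57·26 − 11)/(1 − 0.57) = 8.884.
The smallest integer exceeding 8.884 is 9, and checking k=9: (20)/(35) = 0.5714 > 0.57.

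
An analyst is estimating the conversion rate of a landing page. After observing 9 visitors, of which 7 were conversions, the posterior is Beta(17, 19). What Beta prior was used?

Beta(10, 17)

A Beta(α, β) prior with s successes and f failures in binomial data gives a Beta(α+s, β+f) posterior.
Subtract the data counts: 17−7=10, 19−2=17.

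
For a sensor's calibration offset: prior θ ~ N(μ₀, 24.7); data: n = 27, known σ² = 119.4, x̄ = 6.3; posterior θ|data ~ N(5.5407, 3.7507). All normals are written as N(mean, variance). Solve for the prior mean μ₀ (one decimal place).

The posterior mean is a precision-weighted average: μ_n = (τ₀μ₀ + τ_data·x̄)/(τ₀+τ_data), with τ₀=1/σ₀² and τ_data=n/σ².
Here τ₀ = 1/24.7 = 0.040486 and τ_data = 27/119.4 = 0.226131, so τ_n = 0.266617.
Rearranging for μ₀: μ₀ = (μ_n·τ_n − τ_data·x̄)/τ₀ = (5.5407·0.266617 − 0.226131·6.3) / 0.040486 = 0.052620/0.040486 ≈ 1.3.

μ₀ = 1.3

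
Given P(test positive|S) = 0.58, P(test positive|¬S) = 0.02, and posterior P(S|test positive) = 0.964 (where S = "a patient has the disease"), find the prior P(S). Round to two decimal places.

In odds form, posterior odds = prior odds × likelihood ratio, so prior odds = posterior odds ÷ LR.
Posterior odds = 0.964/(1−0.964) = 26.7778. LR = 0.58/0.02 = 29.0000.
Prior odds = 26.7778/29.0000 = 0.9234, so P(S) = 0.9234/(1+0.9234) ≈ 0.48.

P(S) = 0.48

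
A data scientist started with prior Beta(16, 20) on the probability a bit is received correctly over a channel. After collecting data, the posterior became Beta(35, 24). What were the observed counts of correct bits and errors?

19 correct bits and 4 errors

Under Beta–binomial conjugacy the posterior parameters are (a+s, b+f).
So s = 35 − 16 = 19 and f = 24 − 20 = 4.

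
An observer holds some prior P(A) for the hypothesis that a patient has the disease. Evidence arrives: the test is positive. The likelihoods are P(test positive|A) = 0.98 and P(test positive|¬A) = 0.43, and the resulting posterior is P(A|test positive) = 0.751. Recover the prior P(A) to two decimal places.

P(A) = 0.57

Bayes' rule in odds form gives O(A|E) = O(A)·[P(E|A)/P(E|¬A)], hence O(A) = O(A|E)/LR.
Posterior odds = 0.751/(1−0.751) = 3.0161. LR = 0.98/0.43 = 2.2791.
Prior odds = 3.0161/2.2791 = 1.3234, so P(A) = 1.3234/(1+1.3234) ≈ 0.57.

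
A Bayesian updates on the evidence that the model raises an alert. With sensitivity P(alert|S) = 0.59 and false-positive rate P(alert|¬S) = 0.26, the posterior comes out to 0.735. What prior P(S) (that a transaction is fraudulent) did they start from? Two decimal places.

P(S) = 0.55

In odds form, posterior odds = prior odds × likelihood ratio, so prior odds = posterior odds ÷ LR.
Posterior odds = 0.735/(1−0.735) = 2.7736. LR = 0.59/0.26 = 2.2692.
Prior odds = 2.7736/2.2692 = 1.2223, so P(S) = 1.2223/(1+1.2223) ≈ 0.55.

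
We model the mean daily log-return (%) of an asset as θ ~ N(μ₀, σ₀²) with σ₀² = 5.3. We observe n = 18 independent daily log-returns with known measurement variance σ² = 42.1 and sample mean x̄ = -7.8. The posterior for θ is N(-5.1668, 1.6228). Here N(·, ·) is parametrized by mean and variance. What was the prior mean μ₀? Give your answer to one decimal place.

μ₀ = 0.8

With known observation variance, the Normal–Normal posterior has precision τ_n = τ₀ + n/σ² and mean μ_n = (τ₀μ₀ + (n/σ²)x̄)/τ_n.
Here τ₀ = 1/5.3 = 0.188679 and τ_data = 18/42.1 = 0.427553, so τ_n = 0.616232.
Rearranging for μ₀: μ₀ = (μ_n·τ_n − τ_data·x̄)/τ₀ = (-5.1668·0.616232 − 0.427553·-7.8) / 0.188679 = 0.150966/0.188679 ≈ 0.8.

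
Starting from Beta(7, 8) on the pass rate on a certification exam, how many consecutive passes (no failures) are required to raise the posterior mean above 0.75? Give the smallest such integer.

k = 18

After k passes and 0 failures the posterior is Beta(7+k, 8), with mean (7+k)/(7+8+k).
Set (7+k)/(15+k) > 0.75 and solve: k > (0.75·15 − 7)/(1 − 0.75) = 17.000.
The smallest integer exceeding 17.000 is 18.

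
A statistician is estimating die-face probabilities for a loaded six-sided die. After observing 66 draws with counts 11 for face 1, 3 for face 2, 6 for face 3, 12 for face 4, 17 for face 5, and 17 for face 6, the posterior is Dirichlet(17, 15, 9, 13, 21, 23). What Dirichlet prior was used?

For a Dirichlet(α) prior with multinomial counts c, the posterior is Dirichlet(α + c) componentwise.
Subtract each count from the matching posterior parameter: 17−11=6, 15−3=12, 9−6=3, 13−12=1, 21−17=4, 23−17=6.

Dirichlet(6, 12, 3, 1, 4, 6)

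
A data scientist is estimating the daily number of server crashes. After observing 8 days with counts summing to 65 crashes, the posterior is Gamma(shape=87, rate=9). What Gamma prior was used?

A Gamma(α, β) prior (rate parametrization) on a Poisson rate with n observations summing to S gives posterior Gamma(α+S, β+n).
So α = 87 − 65 = 22 and β = 9 − 8 = 1.

Gamma(shape=22, rate=1)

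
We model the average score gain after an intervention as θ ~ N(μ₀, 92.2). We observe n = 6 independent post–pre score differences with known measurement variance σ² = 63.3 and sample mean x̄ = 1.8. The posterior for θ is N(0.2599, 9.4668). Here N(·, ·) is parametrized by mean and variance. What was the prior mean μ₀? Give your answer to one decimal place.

With known observation variance, the Normal–Normal posterior has precision τ_n = τ₀ + n/σ² and mean μ_n = (τ₀μ₀ + (n/σ²)x̄)/τ_n.
Here τ₀ = 1/92.2 = 0.010846 and τ_data = 6/63.3 = 0.094787, so τ_n = 0.105633.
Rearranging for μ₀: μ₀ = (μ_n·τ_n − τ_data·x̄)/τ₀ = (0.2599·0.105633 − 0.094787·1.8) / 0.010846 = -0.143163/0.010846 ≈ -13.2.

μ₀ = -13.2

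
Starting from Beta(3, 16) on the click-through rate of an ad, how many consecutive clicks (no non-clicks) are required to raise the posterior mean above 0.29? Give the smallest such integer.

After k clicks and 0 non-clicks the posterior is Beta(3+k, 16), with mean (3+k)/(3+16+k).
Set (3+k)/(19+k) > 0.29 and solve: k > (0.29·19 − 3)/(1 − 0.29) = 3.535.
The smallest integer exceeding 3.535 is 4, and checking k=4: (7)/(23) = 0.3043 > 0.29.

k = 4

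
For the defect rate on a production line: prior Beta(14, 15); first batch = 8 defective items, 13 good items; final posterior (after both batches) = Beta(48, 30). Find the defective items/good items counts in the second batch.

Sequential conjugate updates are equivalent to a single update on the pooled data, so total successes = posterior α − prior α and total failures = posterior β − prior β.
Total across both batches: 48−14=34 defective items, 30−15=15 good items.
Subtract the first batch: 34−8=26 defective items and 15−13=2 good items.

26 defective items and 2 good items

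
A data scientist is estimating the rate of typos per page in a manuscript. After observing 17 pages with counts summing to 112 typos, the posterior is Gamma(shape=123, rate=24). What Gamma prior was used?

Gamma–Poisson conjugacy: posterior shape = α + Σxᵢ, posterior rate = β + n.
So α = 123 − 112 = 11 and β = 24 − 17 = 7.

Gamma(shape=11, rate=7)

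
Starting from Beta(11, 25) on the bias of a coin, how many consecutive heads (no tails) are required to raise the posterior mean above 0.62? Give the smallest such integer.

k = 30

After k heads and 0 tails the posterior is Beta(11+k, 25), with mean (11+k)/(11+25+k).
Set (11+k)/(36+k) > 0.62 and solve: k > (0.62·36 − 11)/(1 − 0.62) = 29.789.
The smallest integer exceeding 29.789 is 30.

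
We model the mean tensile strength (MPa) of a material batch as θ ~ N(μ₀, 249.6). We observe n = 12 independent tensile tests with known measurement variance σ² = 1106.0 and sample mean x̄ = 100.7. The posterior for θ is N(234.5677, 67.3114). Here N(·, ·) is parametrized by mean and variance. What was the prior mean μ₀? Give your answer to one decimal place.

With known observation variance, the Normal–Normal posterior has precision τ_n = τ₀ + n/σ² and mean μ_n = (τ₀μ₀ + (n/σ²)x̄)/τ_n.
Here τ₀ = 1/249.6 = 0.004006 and τ_data = 12/1106.0 = 0.010850, so τ_n = 0.014856.
Rearranging for μ₀: μ₀ = (μ_n·τ_n − τ_data·x̄)/τ₀ = (234.5677·0.014856 − 0.010850·100.7) / 0.004006 = 2.392143/0.004006 ≈ 597.1.

μ₀ = 597.1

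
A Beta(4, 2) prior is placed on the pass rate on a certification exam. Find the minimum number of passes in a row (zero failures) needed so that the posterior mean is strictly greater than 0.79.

k = 4

After k passes and 0 failures the posterior is Beta(4+k, 2), with mean (4+k)/(4+2+k).
Set (4+k)/(6+k) > 0.79 and solve: k > (0.79·6 − 4)/(1 − 0.79) = 3.524.
The smallest integer exceeding 3.524 is 4, and checking k=4: (8)/(10) = 0.8000 > 0.79.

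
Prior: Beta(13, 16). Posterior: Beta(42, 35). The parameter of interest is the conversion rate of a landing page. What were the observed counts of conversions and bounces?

A Beta(a, b) prior with s successes and f failures in binomial data gives a Beta(a+s, b+f) posterior.
Match parameters: s=42−13=29, f=35−16=19.

29 conversions and 19 bounces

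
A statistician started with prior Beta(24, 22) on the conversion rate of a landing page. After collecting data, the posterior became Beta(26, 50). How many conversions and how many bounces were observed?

A Beta(a, b) prior with s successes and f failures in binomial data gives a Beta(a+s, b+f) posterior.
So s = 26 − 24 = 2 and f = 50 − 22 = 28.

2 conversions and 28 bounces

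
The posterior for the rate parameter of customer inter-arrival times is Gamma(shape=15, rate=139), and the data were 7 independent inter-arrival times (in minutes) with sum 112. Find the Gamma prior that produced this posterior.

Gamma(shape=8, rate=27)

For an exponential likelihood with a Gamma(α, β) prior on the rate, n observations with total T give posterior Gamma(α+n, β+T).
So α = 15 − 7 = 8 and β = 139 − 112 = 27.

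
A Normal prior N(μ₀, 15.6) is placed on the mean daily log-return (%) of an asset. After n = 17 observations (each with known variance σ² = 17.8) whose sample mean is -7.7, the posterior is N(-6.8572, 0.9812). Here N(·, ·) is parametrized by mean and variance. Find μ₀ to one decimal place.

μ₀ = 5.7

With known observation variance, the Normal–Normal posterior has precision τ_n = τ₀ + n/σ² and mean μ_n = (τ₀μ₀ + (n/σ²)x̄)/τ_n.
Here τ₀ = 1/15.6 = 0.064103 and τ_data = 17/17.8 = 0.955056, so τ_n = 1.019159.
Rearranging for μ₀: μ₀ = (μ_n·τ_n − τ_data·x̄)/τ₀ = (-6.8572·1.019159 − 0.955056·-7.7) / 0.064103 = 0.365354/0.064103 ≈ 5.7.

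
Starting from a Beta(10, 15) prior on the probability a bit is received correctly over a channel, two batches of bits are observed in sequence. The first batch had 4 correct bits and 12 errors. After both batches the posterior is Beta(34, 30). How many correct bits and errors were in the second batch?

20 correct bits and 3 errors

Sequential conjugate updates are equivalent to a single update on the pooled data, so total successes = posterior α − prior α and total failures = posterior β − prior β.
Total across both batches: 34−10=24 correct bits, 30−15=15 errors.
Subtract the first batch: 24−4=20 correct bits and 15−12=3 errors.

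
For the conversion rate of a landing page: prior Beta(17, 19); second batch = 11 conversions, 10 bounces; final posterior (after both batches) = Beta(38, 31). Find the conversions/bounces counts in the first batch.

10 conversions and 2 bounces

Because Beta–binomial updating is additive in the counts, the combined data contributed (α_post−α_prior, β_post−β_prior) successes and failures.
Total across both batches: 38−17=21 conversions, 31−19=12 bounces.
Subtract the second batch: 21−11=10 conversions and 12−10=2 bounces.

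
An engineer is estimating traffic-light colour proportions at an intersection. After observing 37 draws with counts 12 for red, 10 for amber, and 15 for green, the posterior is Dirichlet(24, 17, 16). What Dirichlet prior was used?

Dirichlet(12, 7, 1)

For a Dirichlet(α) prior with multinomial counts c, the posterior is Dirichlet(α + c) componentwise.
Subtract each count from the matching posterior parameter: 24−12=12, 17−10=7, 16−15=1.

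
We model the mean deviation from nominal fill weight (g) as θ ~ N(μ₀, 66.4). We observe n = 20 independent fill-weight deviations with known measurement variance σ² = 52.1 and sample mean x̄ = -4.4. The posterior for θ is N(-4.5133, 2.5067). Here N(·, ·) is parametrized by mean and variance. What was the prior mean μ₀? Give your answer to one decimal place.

With known observation variance, the Normal–Normal posterior has precision τ_n = τ₀ + n/σ² and mean μ_n = (τ₀μ₀ + (n/σ²)x̄)/τ_n.
Here τ₀ = 1/66.4 = 0.015060 and τ_data = 20/52.1 = 0.383877, so τ_n = 0.398937.
Rearranging for μ₀: μ₀ = (μ_n·τ_n − τ_data·x̄)/τ₀ = (-4.5133·0.398937 − 0.383877·-4.4) / 0.015060 = -0.111464/0.015060 ≈ -7.4.

μ₀ = -7.4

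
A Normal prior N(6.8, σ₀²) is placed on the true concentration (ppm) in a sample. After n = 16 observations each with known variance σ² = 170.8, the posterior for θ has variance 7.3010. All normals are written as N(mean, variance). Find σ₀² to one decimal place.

Posterior precision equals prior precision plus data precision: 1/σ_n² = 1/σ₀² + n/σ².
So 1/σ₀² = 1/7.3010 − 16/170.8 = 0.136968 − 0.093677 = 0.043291.
Hence σ₀² = 1/0.043291 ≈ 23.1.

σ₀² = 23.1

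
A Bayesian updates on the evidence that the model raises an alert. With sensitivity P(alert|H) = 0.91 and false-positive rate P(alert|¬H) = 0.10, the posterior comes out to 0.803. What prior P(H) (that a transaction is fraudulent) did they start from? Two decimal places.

P(H) = 0.31

Bayes' rule in odds form gives O(H|E) = O(H)·[P(E|H)/P(E|¬H)], hence O(H) = O(H|E)/LR.
Posterior odds = 0.803/(1−0.803) = 4.0761. LR = 0.91/0.10 = 9.1000.
Prior odds = 4.0761/9.1000 = 0.4479, so P(H) = 0.4479/(1+0.4479) ≈ 0.31.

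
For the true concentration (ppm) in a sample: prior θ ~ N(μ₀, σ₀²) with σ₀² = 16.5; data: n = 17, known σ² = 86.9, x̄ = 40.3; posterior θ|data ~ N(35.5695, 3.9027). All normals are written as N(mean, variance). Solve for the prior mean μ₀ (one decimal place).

μ₀ = 20.3

With known observation variance, the Normal–Normal posterior has precision τ_n = τ₀ + n/σ² and mean μ_n = (τ₀μ₀ + (n/σ²)x̄)/τ_n.
Here τ₀ = 1/16.5 = 0.060606 and τ_data = 17/86.9 = 0.195627, so τ_n = 0.256233.
Rearranging for μ₀: μ₀ = (μ_n·τ_n − τ_data·x̄)/τ₀ = (35.5695·0.256233 − 0.195627·40.3) / 0.060606 = 1.230312/0.060606 ≈ 20.3.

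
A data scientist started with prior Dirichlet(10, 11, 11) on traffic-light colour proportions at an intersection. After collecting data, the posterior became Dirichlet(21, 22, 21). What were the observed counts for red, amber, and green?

counts (11, 11, 10)

For a Dirichlet(α) prior with multinomial counts c, the posterior is Dirichlet(α + c) componentwise.
Counts are posterior − prior componentwise: 21−10=11, 22−11=11, 21−11=10.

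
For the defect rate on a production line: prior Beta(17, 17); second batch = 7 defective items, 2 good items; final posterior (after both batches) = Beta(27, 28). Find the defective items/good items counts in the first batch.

Because Beta–binomial updating is additive in the counts, the combined data contributed (α_post−α_prior, β_post−β_prior) successes and failures.
Total across both batches: 27−17=10 defective items, 28−17=11 good items.
Subtract the second batch: 10−7=3 defective items and 11−2=9 good items.

3 defective items and 9 good items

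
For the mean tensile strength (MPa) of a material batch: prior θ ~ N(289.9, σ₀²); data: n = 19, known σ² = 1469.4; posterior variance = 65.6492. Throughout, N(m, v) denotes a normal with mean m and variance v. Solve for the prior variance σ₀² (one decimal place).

For the Normal–Normal model with known σ², precisions add: τ_n = τ₀ + n/σ².
So 1/σ₀² = 1/65.6492 − 19/1469.4 = 0.015232 − 0.012930 = 0.002302.
Hence σ₀² = 1/0.002302 ≈ 434.4.

σ₀² = 434.4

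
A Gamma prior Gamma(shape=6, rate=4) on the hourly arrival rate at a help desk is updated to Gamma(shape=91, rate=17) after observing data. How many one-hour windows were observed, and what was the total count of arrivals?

Gamma–Poisson conjugacy: posterior shape = α + Σxᵢ, posterior rate = β + n.
Matching: Σxᵢ = 91 − 6 = 85 and n = 17 − 4 = 13.

n = 13 one-hour windows with total 85 arrivals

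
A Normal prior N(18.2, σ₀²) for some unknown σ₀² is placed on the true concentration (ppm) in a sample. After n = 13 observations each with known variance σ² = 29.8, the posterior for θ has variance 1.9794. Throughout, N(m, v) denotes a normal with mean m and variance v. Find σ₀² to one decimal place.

For the Normal–Normal model with known σ², precisions add: τ_n = τ₀ + n/σ².
So 1/σ₀² = 1/1.9794 − 13/29.8 = 0.505204 − 0.436242 = 0.068962.
Hence σ₀² = 1/0.068962 ≈ 14.5.

σ₀² = 14.5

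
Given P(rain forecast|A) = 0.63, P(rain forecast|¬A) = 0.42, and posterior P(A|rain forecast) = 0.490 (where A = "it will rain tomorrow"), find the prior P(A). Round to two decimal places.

P(A) = 0.39

Bayes' rule in odds form gives O(A|E) = O(A)·[P(E|A)/P(E|¬A)], hence O(A) = O(A|E)/LR.
Posterior odds = 0.490/(1−0.490) = 0.9608. LR = 0.63/0.42 = 1.5000.
Prior odds = 0.9608/1.5000 = 0.6405, so P(A) = 0.6405/(1+0.6405) ≈ 0.39.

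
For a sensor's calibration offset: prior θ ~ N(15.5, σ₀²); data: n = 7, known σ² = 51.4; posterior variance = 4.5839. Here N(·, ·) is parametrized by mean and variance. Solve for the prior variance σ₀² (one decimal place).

Posterior precision equals prior precision plus data precision: 1/σ_n² = 1/σ₀² + n/σ².
So 1/σ₀² = 1/4.5839 − 7/51.4 = 0.218155 − 0.136187 = 0.081968.
Hence σ₀² = 1/0.081968 ≈ 12.2.

σ₀² = 12.2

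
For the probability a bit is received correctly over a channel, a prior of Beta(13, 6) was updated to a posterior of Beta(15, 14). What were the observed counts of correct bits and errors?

A Beta(a, b) prior with s successes and f failures in binomial data gives a Beta(a+s, b+f) posterior.
Match parameters: s=15−13=2, f=14−6=8.

2 correct bits and 8 errors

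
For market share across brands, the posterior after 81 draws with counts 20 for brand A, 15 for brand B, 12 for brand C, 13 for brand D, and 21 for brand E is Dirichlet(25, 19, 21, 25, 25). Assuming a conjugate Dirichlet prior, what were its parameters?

For a Dirichlet(α) prior with multinomial counts c, the posterior is Dirichlet(α + c) componentwise.
Subtract each count from the matching posterior parameter: 25−20=5, 19−15=4, 21−12=9, 25−13=12, 25−21=4.

Dirichlet(5, 4, 9, 12, 4)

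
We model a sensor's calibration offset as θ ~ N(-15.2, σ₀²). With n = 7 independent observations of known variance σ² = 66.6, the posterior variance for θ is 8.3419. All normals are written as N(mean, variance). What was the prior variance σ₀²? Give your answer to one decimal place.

σ₀² = 67.7

Posterior precision equals prior precision plus data precision: 1/σ_n² = 1/σ₀² + n/σ².
So 1/σ₀² = 1/8.3419 − 7/66.6 = 0.119877 − 0.105105 = 0.014772.
Hence σ₀² = 1/0.014772 ≈ 67.7.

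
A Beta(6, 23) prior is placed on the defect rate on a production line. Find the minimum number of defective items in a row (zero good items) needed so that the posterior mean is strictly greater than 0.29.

After k defective items and 0 good items the posterior is Beta(6+k, 23), with mean (6+k)/(6+23+k).
Set (6+k)/(29+k) > 0.29 and solve: k > (0.29·29 − 6)/(1 − 0.29) = 3.394.
The smallest integer exceeding 3.394 is 4, and checking k=4: (10)/(33) = 0.3030 > 0.29.

k = 4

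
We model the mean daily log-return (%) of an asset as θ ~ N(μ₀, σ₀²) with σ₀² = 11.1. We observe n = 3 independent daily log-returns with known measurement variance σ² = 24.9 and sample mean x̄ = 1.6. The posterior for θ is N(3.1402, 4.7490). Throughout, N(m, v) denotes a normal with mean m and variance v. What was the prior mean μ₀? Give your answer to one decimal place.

With known observation variance, the Normal–Normal posterior has precision τ_n = τ₀ + n/σ² and mean μ_n = (τ₀μ₀ + (n/σ²)x̄)/τ_n.
Here τ₀ = 1/11.1 = 0.090090 and τ_data = 3/24.9 = 0.120482, so τ_n = 0.210572.
Rearranging for μ₀: μ₀ = (μ_n·τ_n − τ_data·x̄)/τ₀ = (3.1402·0.210572 − 0.120482·1.6) / 0.090090 = 0.468467/0.090090 ≈ 5.2.

μ₀ = 5.2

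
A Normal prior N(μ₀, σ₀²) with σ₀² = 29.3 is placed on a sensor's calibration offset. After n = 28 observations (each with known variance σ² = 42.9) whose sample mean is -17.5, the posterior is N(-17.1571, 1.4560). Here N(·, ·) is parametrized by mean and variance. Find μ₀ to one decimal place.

The posterior mean is a precision-weighted average: μ_n = (τ₀μ₀ + τ_data·x̄)/(τ₀+τ_data), with τ₀=1/σ₀² and τ_data=n/σ².
Here τ₀ = 1/29.3 = 0.034130 and τ_data = 28/42.9 = 0.652681, so τ_n = 0.686811.
Rearranging for μ₀: μ₀ = (μ_n·τ_n − τ_data·x̄)/τ₀ = (-17.1571·0.686811 − 0.652681·-17.5) / 0.034130 = -0.361768/0.034130 ≈ -10.6.

μ₀ = -10.6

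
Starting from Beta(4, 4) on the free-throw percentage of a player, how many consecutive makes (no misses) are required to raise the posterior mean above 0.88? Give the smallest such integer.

After k makes and 0 misses the posterior is Beta(4+k, 4), with mean (4+k)/(4+4+k).
Set (4+k)/(8+k) > 0.88 and solve: k > (0.88·8 − 4)/(1 − 0.88) = 25.333.
The smallest integer exceeding 25.333 is 26, and checking k=26: (30)/(34) = 0.8824 > 0.88.

k = 26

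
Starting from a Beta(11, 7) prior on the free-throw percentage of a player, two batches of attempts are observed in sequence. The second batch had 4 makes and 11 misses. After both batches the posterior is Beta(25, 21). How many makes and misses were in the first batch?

10 makes and 3 misses

Because Beta–binomial updating is additive in the counts, the combined data contributed (α_post−α_prior, β_post−β_prior) successes and failures.
Total across both batches: 25−11=14 makes, 21−7=14 misses.
Subtract the second batch: 14−4=10 makes and 14−11=3 misses.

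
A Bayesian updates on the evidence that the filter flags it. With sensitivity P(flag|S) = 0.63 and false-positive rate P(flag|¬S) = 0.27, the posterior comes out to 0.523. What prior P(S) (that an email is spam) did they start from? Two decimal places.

In odds form, posterior odds = prior odds × likelihood ratio, so prior odds = posterior odds ÷ LR.
Posterior odds = 0.523/(1−0.523) = 1.0964. LR = 0.63/0.27 = 2.3333.
Prior odds = 1.0964/2.3333 = 0.4699, so P(S) = 0.4699/(1+0.4699) ≈ 0.32.

P(S) = 0.32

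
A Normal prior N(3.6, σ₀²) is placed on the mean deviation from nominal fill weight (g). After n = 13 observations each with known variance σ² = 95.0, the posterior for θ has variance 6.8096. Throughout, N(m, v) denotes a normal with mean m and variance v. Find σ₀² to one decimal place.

For the Normal–Normal model with known σ², precisions add: τ_n = τ₀ + n/σ².
So 1/σ₀² = 1/6.8096 − 13/95.0 = 0.146852 − 0.136842 = 0.010010.
Hence σ₀² = 1/0.010010 ≈ 99.9.

σ₀² = 99.9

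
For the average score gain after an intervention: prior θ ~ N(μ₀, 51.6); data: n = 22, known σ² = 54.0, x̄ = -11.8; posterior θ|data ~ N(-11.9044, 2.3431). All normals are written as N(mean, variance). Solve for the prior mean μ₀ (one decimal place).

The posterior mean is a precision-weighted average: μ_n = (τ₀μ₀ + τ_data·x̄)/(τ₀+τ_data), with τ₀=1/σ₀² and τ_data=n/σ².
Here τ₀ = 1/51.6 = 0.019380 and τ_data = 22/54.0 = 0.407407, so τ_n = 0.426787.
Rearranging for μ₀: μ₀ = (μ_n·τ_n − τ_data·x̄)/τ₀ = (-11.9044·0.426787 − 0.407407·-11.8) / 0.019380 = -0.273241/0.019380 ≈ -14.1.

μ₀ = -14.1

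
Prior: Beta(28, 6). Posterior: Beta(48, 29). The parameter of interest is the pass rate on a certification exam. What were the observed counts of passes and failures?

Under Beta–binomial conjugacy the posterior parameters are (a+s, b+f).
Match parameters: s=48−28=20, f=29−6=23.

20 passes and 23 failures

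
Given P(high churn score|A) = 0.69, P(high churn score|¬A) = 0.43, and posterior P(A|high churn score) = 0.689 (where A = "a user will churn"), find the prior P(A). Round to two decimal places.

Bayes' rule in odds form gives O(A|E) = O(A)·[P(E|A)/P(E|¬A)], hence O(A) = O(A|E)/LR.
Posterior odds = 0.689/(1−0.689) = 2.2154. LR = 0.69/0.43 = 1.6047.
Prior odds = 2.2154/1.6047 = 1.3806, so P(A) = 1.3806/(1+1.3806) ≈ 0.58.

P(A) = 0.58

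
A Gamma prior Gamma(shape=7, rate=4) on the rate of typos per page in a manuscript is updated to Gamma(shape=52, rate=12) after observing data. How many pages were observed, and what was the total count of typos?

A Gamma(α, β) prior (rate parametrization) on a Poisson rate with n observations summing to S gives posterior Gamma(α+S, β+n).
Matching: Σxᵢ = 52 − 7 = 45 and n = 12 − 4 = 8.

n = 8 pages with total 45 typos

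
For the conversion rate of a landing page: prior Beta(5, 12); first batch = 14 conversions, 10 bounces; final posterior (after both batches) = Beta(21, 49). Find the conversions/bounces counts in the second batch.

2 conversions and 27 bounces

Because Beta–binomial updating is additive in the counts, the combined data contributed (α_post−α_prior, β_post−β_prior) successes and failures.
Total across both batches: 21−5=16 conversions, 49−12=37 bounces.
Subtract the first batch: 16−14=2 conversions and 37−10=27 bounces.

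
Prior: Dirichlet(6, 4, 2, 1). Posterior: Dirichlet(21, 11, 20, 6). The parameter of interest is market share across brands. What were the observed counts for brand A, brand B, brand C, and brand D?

For a Dirichlet(α) prior with multinomial counts c, the posterior is Dirichlet(α + c) componentwise.
Counts are posterior − prior componentwise: 21−6=15, 11−4=7, 20−2=18, 6−1=5.

counts (15, 7, 18, 5)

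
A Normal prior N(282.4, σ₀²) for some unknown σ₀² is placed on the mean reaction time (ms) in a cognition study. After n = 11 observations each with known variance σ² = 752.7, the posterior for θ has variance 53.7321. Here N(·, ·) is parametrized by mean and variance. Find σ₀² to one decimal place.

σ₀² = 250.2

For the Normal–Normal model with known σ², precisions add: τ_n = τ₀ + n/σ².
So 1/σ₀² = 1/53.7321 − 11/752.7 = 0.018611 − 0.014614 = 0.003997.
Hence σ₀² = 1/0.003997 ≈ 250.2.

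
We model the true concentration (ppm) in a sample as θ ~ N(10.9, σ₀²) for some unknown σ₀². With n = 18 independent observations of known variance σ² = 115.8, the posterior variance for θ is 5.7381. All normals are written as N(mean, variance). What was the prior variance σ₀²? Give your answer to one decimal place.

Posterior precision equals prior precision plus data precision: 1/σ_n² = 1/σ₀² + n/σ².
So 1/σ₀² = 1/5.7381 − 18/115.8 = 0.174274 − 0.155440 = 0.018834.
Hence σ₀² = 1/0.018834 ≈ 53.1.

σ₀² = 53.1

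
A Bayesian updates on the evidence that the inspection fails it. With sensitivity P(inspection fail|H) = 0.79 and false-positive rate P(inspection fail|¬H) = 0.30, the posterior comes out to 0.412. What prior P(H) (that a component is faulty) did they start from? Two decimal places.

In odds form, posterior odds = prior odds × likelihood ratio, so prior odds = posterior odds ÷ LR.
Posterior odds = 0.412/(1−0.412) = 0.7007. LR = 0.79/0.30 = 2.6333.
Prior odds = 0.7007/2.6333 = 0.2661, so P(H) = 0.2661/(1+0.2661) ≈ 0.21.

P(H) = 0.21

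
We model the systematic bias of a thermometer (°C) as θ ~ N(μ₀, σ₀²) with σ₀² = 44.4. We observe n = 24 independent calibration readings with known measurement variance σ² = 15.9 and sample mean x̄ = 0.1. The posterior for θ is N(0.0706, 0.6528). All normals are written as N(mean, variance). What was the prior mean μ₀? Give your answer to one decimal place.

μ₀ = -1.9

The posterior mean is a precision-weighted average: μ_n = (τ₀μ₀ + τ_data·x̄)/(τ₀+τ_data), with τ₀=1/σ₀² and τ_data=n/σ².
Here τ₀ = 1/44.4 = 0.022523 and τ_data = 24/15.9 = 1.509434, so τ_n = 1.531957.
Rearranging for μ₀: μ₀ = (μ_n·τ_n − τ_data·x̄)/τ₀ = (0.0706·1.531957 − 1.509434·0.1) / 0.022523 = -0.042787/0.022523 ≈ -1.9.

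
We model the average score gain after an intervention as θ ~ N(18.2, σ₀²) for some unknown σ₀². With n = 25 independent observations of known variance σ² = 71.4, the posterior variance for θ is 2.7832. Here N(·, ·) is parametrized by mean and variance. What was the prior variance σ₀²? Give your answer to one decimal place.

For the Normal–Normal model with known σ², precisions add: τ_n = τ₀ + n/σ².
So 1/σ₀² = 1/2.7832 − 25/71.4 = 0.359299 − 0.350140 = 0.009159.
Hence σ₀² = 1/0.009159 ≈ 109.2.

σ₀² = 109.2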